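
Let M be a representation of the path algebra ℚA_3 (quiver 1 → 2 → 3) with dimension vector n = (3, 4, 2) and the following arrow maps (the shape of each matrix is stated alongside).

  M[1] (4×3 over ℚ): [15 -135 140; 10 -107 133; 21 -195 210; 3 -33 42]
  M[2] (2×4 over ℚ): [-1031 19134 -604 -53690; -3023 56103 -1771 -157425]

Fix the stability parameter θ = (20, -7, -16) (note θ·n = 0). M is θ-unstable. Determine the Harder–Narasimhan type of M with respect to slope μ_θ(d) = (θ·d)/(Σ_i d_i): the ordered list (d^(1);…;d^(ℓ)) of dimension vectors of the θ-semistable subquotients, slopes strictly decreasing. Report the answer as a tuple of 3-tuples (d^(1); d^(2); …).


Interval decomposition of M: I[1,1], I[1,3]^2, I[2,2]^2.
HN type (ℓ=3): μ^(1)=20; μ^(2)=-1; μ^(3)=-7

((1, 0, 0); (2, 2, 2); (0, 2, 0))


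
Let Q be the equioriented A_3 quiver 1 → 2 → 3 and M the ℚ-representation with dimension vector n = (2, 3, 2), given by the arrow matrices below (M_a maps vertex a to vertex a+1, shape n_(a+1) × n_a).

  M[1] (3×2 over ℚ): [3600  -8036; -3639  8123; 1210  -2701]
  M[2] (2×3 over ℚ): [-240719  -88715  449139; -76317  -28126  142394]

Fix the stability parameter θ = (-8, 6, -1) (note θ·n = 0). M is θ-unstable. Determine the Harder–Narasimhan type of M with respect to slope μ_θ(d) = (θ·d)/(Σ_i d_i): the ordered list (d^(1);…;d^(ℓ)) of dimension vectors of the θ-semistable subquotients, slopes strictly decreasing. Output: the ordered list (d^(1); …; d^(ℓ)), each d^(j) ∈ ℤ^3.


Via rank(M_{q-1}∘⋯∘M_p): M ≅ I[1,2], I[1,3], I[2,3].
μ_θ-semistable layers: μ^(1)=6; μ^(2)=5/2; μ^(3)=-8

((0, 1, 0); (0, 2, 2); (2, 0, 0))


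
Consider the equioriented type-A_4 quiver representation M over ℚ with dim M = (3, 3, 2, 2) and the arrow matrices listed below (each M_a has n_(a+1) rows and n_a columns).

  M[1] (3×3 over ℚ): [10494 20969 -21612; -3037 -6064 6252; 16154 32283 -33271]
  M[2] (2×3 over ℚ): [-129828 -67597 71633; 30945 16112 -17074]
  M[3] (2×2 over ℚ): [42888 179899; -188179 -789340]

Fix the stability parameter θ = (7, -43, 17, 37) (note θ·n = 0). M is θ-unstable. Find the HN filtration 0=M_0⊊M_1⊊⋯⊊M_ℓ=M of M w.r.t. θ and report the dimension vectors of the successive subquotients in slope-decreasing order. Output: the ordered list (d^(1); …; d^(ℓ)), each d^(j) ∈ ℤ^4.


Via rank(M_{q-1}∘⋯∘M_p): M ≅ I[1,2], I[1,4]^2.
μ_θ-semistable layers: μ^(1)=37; μ^(2)=17; μ^(3)=-18

((0, 0, 0, 2); (0, 0, 2, 0); (3, 3, 0, 0))


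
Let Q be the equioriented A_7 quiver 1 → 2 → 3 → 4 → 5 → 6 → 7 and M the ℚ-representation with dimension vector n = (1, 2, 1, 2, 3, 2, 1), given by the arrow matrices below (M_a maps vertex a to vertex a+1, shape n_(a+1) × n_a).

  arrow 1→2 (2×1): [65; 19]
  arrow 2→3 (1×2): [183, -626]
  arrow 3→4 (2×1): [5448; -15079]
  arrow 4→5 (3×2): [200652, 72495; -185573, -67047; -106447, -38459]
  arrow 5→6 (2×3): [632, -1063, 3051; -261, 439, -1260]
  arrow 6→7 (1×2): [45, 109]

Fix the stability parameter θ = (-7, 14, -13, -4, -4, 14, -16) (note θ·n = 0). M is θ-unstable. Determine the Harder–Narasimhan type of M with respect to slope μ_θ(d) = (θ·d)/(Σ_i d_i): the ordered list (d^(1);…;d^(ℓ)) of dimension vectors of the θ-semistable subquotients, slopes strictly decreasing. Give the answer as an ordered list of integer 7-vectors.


Barcode: M ≅ I[1,5], I[2,2], I[4,7], I[5,6]. HN layers by μ_θ (5 steps, strictly decreasing):
  μ^(1)=14; μ^(2)=-1; μ^(3)=-7/4; μ^(4)=-4; μ^(5)=-7

((0, 1, 0, 0, 0, 1, 0); (0, 0, 0, 0, 0, 1, 1); (0, 1, 1, 1, 1, 0, 0); (0, 0, 0, 1, 2, 0, 0); (1, 0, 0, 0, 0, 0, 0))


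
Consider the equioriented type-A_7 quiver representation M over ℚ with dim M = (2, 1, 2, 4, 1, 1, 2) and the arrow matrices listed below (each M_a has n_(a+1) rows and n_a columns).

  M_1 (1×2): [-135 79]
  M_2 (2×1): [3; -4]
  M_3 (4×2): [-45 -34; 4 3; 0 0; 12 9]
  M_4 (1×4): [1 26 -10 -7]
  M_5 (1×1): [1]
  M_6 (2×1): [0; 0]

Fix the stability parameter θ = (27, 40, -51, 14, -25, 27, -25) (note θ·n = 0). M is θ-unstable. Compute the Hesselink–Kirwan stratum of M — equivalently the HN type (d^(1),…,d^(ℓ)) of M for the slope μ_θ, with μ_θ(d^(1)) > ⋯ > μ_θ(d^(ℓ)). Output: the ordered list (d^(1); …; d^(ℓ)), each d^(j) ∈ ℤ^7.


Via rank(M_{q-1}∘⋯∘M_p): M ≅ I[1,1], I[1,6], I[3,4], I[4,4]^2, I[7,7]^2.
μ_θ-semistable layers: μ^(1)=27; μ^(2)=14; μ^(3)=1; μ^(4)=-25; μ^(5)=-51

((1, 0, 0, 0, 0, 1, 0); (0, 0, 0, 3, 0, 0, 0); (1, 1, 1, 1, 1, 0, 0); (0, 0, 0, 0, 0, 0, 2); (0, 0, 1, 0, 0, 0, 0))


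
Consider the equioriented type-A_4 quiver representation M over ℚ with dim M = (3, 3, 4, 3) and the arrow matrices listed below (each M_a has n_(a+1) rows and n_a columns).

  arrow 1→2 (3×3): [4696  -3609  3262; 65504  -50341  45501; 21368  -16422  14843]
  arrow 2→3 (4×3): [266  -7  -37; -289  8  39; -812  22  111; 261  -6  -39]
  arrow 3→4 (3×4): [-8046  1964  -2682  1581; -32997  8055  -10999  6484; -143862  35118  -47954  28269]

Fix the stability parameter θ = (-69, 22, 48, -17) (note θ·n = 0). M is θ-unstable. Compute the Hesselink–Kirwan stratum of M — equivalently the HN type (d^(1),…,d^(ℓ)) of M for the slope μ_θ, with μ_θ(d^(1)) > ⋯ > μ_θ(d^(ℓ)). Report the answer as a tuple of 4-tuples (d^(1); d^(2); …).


Via rank(M_{q-1}∘⋯∘M_p): M ≅ I[1,1], I[1,3], I[1,4], I[2,4], I[3,4].
μ_θ-semistable layers: μ^(1)=48; μ^(2)=22; μ^(3)=53/3; μ^(4)=31/2; μ^(5)=-69

((0, 0, 1, 0); (0, 1, 0, 0); (0, 2, 2, 2); (0, 0, 1, 1); (3, 0, 0, 0))


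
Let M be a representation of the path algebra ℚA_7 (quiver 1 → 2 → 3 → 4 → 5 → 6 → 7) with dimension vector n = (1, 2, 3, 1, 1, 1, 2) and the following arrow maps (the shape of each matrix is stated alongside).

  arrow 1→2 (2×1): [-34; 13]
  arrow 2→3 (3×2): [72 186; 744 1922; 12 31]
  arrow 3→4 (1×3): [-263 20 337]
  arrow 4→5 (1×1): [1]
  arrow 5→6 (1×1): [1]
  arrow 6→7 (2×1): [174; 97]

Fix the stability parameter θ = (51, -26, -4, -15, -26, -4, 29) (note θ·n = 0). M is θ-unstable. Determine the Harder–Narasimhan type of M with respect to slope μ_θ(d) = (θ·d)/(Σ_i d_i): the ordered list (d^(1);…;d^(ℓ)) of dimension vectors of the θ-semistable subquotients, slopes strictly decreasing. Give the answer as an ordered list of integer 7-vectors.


Barcode: M ≅ I[1,7], I[2,2], I[3,3]^2, I[7,7]. HN layers by μ_θ (3 steps, strictly decreasing):
  μ^(1)=29; μ^(2)=-4; μ^(3)=-26

((0, 0, 0, 0, 0, 0, 2); (1, 1, 3, 1, 1, 1, 0); (0, 1, 0, 0, 0, 0, 0))


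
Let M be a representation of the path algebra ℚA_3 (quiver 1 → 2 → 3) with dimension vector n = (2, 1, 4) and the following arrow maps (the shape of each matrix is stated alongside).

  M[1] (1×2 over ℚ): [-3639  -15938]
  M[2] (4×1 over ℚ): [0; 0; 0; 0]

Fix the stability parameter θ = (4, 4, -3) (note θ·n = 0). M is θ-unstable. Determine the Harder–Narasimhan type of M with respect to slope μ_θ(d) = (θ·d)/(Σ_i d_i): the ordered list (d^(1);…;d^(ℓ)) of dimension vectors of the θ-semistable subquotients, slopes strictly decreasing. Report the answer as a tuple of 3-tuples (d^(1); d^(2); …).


Interval decomposition of M: I[1,1], I[1,2], I[3,3]^4.
HN type (ℓ=2): μ^(1)=4; μ^(2)=-3

((2, 1, 0); (0, 0, 4))


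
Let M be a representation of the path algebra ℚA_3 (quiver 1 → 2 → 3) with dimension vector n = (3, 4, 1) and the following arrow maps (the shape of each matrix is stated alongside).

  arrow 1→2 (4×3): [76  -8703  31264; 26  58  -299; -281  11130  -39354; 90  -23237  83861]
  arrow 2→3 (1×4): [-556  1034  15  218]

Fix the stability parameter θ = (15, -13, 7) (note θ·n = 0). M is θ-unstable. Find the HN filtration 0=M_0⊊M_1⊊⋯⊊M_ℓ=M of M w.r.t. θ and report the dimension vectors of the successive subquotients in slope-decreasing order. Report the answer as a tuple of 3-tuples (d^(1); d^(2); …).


Via rank(M_{q-1}∘⋯∘M_p): M ≅ I[1,2]^2, I[1,3], I[2,2].
μ_θ-semistable layers: μ^(1)=7; μ^(2)=1; μ^(3)=-13

((0, 0, 1); (3, 3, 0); (0, 1, 0))


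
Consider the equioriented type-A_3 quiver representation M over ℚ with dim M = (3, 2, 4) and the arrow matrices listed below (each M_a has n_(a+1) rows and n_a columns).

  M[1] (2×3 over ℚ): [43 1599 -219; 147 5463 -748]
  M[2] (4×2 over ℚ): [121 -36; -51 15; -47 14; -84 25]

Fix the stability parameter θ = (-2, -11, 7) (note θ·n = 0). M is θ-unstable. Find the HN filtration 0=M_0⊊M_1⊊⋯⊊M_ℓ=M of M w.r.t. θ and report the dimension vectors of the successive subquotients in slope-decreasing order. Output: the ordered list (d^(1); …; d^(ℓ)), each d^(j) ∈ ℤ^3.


Via rank(M_{q-1}∘⋯∘M_p): M ≅ I[1,1], I[1,3]^2, I[3,3]^2.
μ_θ-semistable layers: μ^(1)=7; μ^(2)=-2; μ^(3)=-13/2

((0, 0, 4); (1, 0, 0); (2, 2, 0))


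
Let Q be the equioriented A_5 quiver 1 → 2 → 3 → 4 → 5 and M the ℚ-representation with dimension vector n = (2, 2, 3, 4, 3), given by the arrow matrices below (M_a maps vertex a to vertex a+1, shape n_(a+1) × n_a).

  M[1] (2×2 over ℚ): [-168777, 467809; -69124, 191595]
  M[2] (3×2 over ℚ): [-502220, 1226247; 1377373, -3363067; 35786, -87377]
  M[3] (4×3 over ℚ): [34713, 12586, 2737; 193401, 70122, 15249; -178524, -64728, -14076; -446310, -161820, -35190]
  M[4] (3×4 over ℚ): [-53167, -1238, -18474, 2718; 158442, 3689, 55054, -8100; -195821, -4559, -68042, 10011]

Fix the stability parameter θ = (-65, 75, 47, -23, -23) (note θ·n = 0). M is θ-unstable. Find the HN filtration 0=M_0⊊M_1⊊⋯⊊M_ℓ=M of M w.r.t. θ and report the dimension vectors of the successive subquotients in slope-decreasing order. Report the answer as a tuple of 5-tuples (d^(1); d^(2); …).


Barcode: M ≅ I[1,3]^2, I[3,5], I[4,4], I[4,5]^2. HN layers by μ_θ (4 steps, strictly decreasing):
  μ^(1)=61; μ^(2)=1/3; μ^(3)=-23; μ^(4)=-65

((0, 2, 2, 0, 0); (0, 0, 1, 1, 1); (0, 0, 0, 3, 2); (2, 0, 0, 0, 0))


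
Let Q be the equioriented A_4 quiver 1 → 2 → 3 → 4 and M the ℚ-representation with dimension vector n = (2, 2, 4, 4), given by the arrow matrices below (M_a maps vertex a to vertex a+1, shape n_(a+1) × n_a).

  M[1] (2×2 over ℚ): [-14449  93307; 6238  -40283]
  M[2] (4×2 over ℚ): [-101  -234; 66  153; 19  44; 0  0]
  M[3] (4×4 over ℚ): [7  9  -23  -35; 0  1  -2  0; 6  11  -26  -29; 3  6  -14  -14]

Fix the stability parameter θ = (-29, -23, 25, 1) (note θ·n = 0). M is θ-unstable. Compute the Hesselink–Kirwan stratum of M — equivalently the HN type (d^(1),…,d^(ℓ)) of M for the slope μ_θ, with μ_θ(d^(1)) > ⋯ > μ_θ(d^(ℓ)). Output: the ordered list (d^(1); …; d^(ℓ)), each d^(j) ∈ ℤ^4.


Interval decomposition of M: I[1,4]^2, I[3,4]^2.
HN type (ℓ=3): μ^(1)=13; μ^(2)=-23; μ^(3)=-29

((0, 0, 4, 4); (0, 2, 0, 0); (2, 0, 0, 0))


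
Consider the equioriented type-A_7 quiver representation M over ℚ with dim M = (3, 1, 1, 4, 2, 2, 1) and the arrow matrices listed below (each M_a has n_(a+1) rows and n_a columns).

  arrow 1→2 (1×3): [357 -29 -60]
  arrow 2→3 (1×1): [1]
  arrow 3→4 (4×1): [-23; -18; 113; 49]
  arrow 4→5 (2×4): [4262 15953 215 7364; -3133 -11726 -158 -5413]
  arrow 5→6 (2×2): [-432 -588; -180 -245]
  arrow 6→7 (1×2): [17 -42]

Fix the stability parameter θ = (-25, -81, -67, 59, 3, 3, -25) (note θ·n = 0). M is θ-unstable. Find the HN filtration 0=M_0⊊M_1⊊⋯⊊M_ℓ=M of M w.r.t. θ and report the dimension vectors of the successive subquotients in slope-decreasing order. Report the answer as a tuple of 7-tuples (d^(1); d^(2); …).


Barcode: M ≅ I[1,1]^2, I[1,5], I[4,4]^2, I[4,7], I[6,6]. HN layers by μ_θ (6 steps, strictly decreasing):
  μ^(1)=59; μ^(2)=31; μ^(3)=10; μ^(4)=3; μ^(5)=-25; μ^(6)=-173/3

((0, 0, 0, 2, 0, 0, 0); (0, 0, 0, 1, 1, 0, 0); (0, 0, 0, 1, 1, 1, 1); (0, 0, 0, 0, 0, 1, 0); (2, 0, 0, 0, 0, 0, 0); (1, 1, 1, 0, 0, 0, 0))


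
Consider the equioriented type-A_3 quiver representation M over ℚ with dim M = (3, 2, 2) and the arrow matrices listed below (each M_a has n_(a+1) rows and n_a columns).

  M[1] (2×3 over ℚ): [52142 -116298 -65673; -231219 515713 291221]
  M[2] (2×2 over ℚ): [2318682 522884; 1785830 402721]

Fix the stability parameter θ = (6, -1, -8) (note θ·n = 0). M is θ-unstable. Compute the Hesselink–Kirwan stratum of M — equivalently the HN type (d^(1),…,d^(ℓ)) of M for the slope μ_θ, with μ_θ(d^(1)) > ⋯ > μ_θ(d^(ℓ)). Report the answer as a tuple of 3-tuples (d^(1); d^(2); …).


Via rank(M_{q-1}∘⋯∘M_p): M ≅ I[1,1], I[1,3]^2.
μ_θ-semistable layers: μ^(1)=6; μ^(2)=-1

((1, 0, 0); (2, 2, 2))


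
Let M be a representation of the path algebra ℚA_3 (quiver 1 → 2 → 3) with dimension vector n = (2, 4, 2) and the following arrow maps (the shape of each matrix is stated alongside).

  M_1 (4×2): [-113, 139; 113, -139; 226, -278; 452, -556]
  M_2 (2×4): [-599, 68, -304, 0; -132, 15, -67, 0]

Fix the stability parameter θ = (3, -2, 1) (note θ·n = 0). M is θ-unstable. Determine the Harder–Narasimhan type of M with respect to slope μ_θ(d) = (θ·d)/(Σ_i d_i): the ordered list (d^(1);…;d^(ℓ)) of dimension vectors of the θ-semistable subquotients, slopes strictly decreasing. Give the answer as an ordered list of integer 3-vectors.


Via rank(M_{q-1}∘⋯∘M_p): M ≅ I[1,1], I[1,3], I[2,2]^2, I[2,3].
μ_θ-semistable layers: μ^(1)=3; μ^(2)=1; μ^(3)=1/2; μ^(4)=-2

((1, 0, 0); (0, 0, 2); (1, 1, 0); (0, 3, 0))


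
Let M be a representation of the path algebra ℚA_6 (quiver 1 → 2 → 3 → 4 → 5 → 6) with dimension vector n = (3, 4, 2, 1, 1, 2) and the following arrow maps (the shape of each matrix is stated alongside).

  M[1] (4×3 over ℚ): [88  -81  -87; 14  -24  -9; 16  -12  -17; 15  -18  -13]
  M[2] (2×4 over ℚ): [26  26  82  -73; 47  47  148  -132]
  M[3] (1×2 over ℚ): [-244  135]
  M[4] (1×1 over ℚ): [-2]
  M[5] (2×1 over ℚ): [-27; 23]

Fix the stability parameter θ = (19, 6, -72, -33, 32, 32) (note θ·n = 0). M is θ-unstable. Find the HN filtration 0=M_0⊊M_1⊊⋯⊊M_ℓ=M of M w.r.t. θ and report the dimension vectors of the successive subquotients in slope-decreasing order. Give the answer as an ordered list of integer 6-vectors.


Via rank(M_{q-1}∘⋯∘M_p): M ≅ I[1,2], I[1,3], I[1,6], I[2,2], I[6,6].
μ_θ-semistable layers: μ^(1)=32; μ^(2)=25/2; μ^(3)=6; μ^(4)=-47/3; μ^(5)=-20

((0, 0, 0, 0, 1, 2); (1, 1, 0, 0, 0, 0); (0, 1, 0, 0, 0, 0); (1, 1, 1, 0, 0, 0); (1, 1, 1, 1, 0, 0))


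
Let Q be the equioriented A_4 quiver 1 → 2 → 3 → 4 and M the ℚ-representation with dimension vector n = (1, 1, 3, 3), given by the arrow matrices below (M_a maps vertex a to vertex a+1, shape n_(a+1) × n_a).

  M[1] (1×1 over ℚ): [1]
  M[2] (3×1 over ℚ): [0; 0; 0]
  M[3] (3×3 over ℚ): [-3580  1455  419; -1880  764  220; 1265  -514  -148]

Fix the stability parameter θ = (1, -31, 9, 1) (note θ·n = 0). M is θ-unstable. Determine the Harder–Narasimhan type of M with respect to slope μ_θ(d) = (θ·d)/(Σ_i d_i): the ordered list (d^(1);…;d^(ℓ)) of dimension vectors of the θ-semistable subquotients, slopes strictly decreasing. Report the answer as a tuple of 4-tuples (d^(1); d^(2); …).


Via rank(M_{q-1}∘⋯∘M_p): M ≅ I[1,2], I[3,3], I[3,4]^2, I[4,4].
μ_θ-semistable layers: μ^(1)=9; μ^(2)=5; μ^(3)=1; μ^(4)=-15

((0, 0, 1, 0); (0, 0, 2, 2); (0, 0, 0, 1); (1, 1, 0, 0))


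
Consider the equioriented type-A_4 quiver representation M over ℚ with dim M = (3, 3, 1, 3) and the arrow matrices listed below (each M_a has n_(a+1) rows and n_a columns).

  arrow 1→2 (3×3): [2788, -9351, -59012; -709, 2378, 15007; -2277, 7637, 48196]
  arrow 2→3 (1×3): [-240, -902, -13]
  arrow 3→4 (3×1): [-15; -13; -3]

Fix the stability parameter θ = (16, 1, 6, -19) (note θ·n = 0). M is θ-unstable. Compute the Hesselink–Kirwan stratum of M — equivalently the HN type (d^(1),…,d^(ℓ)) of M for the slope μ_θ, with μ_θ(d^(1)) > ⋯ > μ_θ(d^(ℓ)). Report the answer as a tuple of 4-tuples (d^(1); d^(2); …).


Barcode: M ≅ I[1,2]^2, I[1,4], I[4,4]^2. HN layers by μ_θ (3 steps, strictly decreasing):
  μ^(1)=17/2; μ^(2)=1; μ^(3)=-19

((2, 2, 0, 0); (1, 1, 1, 1); (0, 0, 0, 2))


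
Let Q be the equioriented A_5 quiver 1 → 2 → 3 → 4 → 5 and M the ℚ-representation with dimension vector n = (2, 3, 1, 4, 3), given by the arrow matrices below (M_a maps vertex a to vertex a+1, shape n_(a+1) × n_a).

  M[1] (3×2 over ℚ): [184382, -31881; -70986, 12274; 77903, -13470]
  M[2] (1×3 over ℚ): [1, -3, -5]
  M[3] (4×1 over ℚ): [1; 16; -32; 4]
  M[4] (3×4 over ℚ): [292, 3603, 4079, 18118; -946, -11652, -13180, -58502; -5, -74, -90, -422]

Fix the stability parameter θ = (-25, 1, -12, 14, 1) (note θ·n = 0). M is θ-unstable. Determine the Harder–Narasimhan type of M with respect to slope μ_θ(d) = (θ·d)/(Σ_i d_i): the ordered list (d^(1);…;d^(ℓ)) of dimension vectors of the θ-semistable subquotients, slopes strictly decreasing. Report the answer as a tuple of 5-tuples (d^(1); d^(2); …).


Via rank(M_{q-1}∘⋯∘M_p): M ≅ I[1,2], I[1,5], I[2,2], I[4,4], I[4,5]^2.
μ_θ-semistable layers: μ^(1)=14; μ^(2)=15/2; μ^(3)=1; μ^(4)=-11/2; μ^(5)=-25

((0, 0, 0, 1, 0); (0, 0, 0, 3, 3); (0, 2, 0, 0, 0); (0, 1, 1, 0, 0); (2, 0, 0, 0, 0))


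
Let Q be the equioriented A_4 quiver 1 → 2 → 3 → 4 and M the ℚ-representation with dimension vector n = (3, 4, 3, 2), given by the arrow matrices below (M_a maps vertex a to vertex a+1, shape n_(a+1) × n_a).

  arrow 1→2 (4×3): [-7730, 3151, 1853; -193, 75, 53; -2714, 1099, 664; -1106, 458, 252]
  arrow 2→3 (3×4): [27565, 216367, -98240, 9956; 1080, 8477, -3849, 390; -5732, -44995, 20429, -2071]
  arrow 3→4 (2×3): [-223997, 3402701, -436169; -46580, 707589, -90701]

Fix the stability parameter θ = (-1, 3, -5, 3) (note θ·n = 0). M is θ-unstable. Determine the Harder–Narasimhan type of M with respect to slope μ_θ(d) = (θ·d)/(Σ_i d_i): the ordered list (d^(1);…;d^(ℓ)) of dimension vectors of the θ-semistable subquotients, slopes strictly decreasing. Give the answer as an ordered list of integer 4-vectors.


Via rank(M_{q-1}∘⋯∘M_p): M ≅ I[1,3], I[1,4]^2, I[2,2].
μ_θ-semistable layers: μ^(1)=3; μ^(2)=-1

((0, 1, 0, 2); (3, 3, 3, 0))


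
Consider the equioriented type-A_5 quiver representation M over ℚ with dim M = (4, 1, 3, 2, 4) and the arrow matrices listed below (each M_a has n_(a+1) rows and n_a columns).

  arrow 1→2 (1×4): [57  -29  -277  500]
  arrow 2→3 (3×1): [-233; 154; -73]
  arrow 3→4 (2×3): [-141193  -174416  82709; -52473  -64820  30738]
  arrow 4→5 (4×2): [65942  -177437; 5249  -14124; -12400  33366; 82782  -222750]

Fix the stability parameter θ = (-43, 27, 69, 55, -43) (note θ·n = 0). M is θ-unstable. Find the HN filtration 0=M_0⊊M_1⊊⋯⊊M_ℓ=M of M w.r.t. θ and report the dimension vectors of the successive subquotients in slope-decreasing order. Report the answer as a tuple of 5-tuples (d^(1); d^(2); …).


Via rank(M_{q-1}∘⋯∘M_p): M ≅ I[1,1]^3, I[1,5], I[3,3], I[3,5], I[5,5]^2.
μ_θ-semistable layers: μ^(1)=69; μ^(2)=27; μ^(3)=-43

((0, 0, 1, 0, 0); (0, 1, 2, 2, 2); (4, 0, 0, 0, 2))


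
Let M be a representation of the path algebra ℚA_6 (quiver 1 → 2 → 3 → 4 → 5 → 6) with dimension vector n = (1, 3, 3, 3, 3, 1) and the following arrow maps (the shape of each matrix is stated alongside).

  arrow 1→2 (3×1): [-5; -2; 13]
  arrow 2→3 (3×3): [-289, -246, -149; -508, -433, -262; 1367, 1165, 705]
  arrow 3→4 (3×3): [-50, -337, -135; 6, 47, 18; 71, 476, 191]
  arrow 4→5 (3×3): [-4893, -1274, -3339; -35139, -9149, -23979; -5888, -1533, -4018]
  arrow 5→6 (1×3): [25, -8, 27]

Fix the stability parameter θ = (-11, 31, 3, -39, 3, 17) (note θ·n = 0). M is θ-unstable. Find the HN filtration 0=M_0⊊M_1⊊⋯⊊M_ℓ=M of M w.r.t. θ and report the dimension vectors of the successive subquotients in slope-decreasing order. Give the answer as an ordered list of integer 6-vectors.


Barcode: M ≅ I[1,2], I[2,5], I[2,6], I[3,4], I[5,5]. HN layers by μ_θ (6 steps, strictly decreasing):
  μ^(1)=31; μ^(2)=17; μ^(3)=3; μ^(4)=-5/3; μ^(5)=-11; μ^(6)=-18

((0, 1, 0, 0, 0, 0); (0, 0, 0, 0, 0, 1); (0, 0, 0, 0, 3, 0); (0, 2, 2, 2, 0, 0); (1, 0, 0, 0, 0, 0); (0, 0, 1, 1, 0, 0))


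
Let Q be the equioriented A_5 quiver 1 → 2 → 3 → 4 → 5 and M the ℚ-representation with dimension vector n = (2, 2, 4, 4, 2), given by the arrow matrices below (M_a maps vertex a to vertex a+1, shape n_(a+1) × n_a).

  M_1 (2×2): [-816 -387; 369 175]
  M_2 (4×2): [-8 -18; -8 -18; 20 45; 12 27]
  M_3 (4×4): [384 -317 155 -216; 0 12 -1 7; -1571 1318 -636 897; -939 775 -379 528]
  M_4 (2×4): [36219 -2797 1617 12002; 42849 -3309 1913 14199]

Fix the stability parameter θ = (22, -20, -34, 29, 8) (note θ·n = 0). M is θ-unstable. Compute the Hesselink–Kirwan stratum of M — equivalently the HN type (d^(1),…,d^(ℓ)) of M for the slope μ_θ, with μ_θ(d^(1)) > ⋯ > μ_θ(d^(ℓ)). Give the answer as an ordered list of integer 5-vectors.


Interval decomposition of M: I[1,2], I[1,5], I[3,4]^2, I[3,5].
HN type (ℓ=5): μ^(1)=29; μ^(2)=37/2; μ^(3)=1; μ^(4)=-32/3; μ^(5)=-34

((0, 0, 0, 2, 0); (0, 0, 0, 2, 2); (1, 1, 0, 0, 0); (1, 1, 1, 0, 0); (0, 0, 3, 0, 0))


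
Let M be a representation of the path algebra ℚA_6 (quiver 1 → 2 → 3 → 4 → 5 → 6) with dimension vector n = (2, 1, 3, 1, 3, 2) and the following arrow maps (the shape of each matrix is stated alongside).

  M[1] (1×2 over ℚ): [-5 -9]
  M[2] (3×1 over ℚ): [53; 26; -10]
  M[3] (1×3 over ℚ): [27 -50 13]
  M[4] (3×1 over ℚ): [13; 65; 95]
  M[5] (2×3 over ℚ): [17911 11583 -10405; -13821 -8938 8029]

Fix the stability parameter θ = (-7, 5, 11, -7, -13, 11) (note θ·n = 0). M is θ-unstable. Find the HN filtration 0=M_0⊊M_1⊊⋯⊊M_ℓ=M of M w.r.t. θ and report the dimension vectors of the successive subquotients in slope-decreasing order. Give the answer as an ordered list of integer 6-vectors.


Barcode: M ≅ I[1,1], I[1,6], I[3,3]^2, I[5,5], I[5,6]. HN layers by μ_θ (4 steps, strictly decreasing):
  μ^(1)=11; μ^(2)=-1; μ^(3)=-7; μ^(4)=-13

((0, 0, 2, 0, 0, 2); (0, 1, 1, 1, 1, 0); (2, 0, 0, 0, 0, 0); (0, 0, 0, 0, 2, 0))


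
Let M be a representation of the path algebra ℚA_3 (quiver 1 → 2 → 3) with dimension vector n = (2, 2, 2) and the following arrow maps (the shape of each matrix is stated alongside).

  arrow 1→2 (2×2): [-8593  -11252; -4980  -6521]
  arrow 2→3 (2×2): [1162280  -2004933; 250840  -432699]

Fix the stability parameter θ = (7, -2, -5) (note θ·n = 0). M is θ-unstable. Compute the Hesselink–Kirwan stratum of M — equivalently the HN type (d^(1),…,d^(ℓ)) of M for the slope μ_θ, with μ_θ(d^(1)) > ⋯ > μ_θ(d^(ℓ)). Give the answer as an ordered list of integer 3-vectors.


Via rank(M_{q-1}∘⋯∘M_p): M ≅ I[1,2], I[1,3], I[3,3].
μ_θ-semistable layers: μ^(1)=5/2; μ^(2)=0; μ^(3)=-5

((1, 1, 0); (1, 1, 1); (0, 0, 1))


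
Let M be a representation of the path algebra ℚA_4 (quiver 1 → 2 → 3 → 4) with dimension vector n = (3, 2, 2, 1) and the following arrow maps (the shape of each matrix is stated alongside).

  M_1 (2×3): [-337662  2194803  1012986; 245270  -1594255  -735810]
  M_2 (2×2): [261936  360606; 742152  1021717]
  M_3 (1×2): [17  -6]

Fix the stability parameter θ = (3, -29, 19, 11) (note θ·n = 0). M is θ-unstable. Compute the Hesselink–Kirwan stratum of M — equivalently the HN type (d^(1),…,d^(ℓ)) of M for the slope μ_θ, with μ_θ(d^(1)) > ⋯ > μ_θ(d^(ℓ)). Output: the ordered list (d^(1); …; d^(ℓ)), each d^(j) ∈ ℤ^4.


Interval decomposition of M: I[1,1]^2, I[1,3], I[2,2], I[3,4].
HN type (ℓ=5): μ^(1)=19; μ^(2)=15; μ^(3)=3; μ^(4)=-13; μ^(5)=-29

((0, 0, 1, 0); (0, 0, 1, 1); (2, 0, 0, 0); (1, 1, 0, 0); (0, 1, 0, 0))


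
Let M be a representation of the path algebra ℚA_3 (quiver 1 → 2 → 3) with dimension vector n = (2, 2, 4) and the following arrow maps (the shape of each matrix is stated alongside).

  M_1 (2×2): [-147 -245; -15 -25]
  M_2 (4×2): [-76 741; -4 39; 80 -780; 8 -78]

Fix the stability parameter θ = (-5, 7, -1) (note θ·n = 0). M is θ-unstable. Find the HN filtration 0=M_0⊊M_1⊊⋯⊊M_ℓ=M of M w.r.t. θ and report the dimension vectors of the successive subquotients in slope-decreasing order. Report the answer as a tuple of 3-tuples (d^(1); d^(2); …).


Via rank(M_{q-1}∘⋯∘M_p): M ≅ I[1,1], I[1,3], I[2,2], I[3,3]^3.
μ_θ-semistable layers: μ^(1)=7; μ^(2)=3; μ^(3)=-1; μ^(4)=-5

((0, 1, 0); (0, 1, 1); (0, 0, 3); (2, 0, 0))


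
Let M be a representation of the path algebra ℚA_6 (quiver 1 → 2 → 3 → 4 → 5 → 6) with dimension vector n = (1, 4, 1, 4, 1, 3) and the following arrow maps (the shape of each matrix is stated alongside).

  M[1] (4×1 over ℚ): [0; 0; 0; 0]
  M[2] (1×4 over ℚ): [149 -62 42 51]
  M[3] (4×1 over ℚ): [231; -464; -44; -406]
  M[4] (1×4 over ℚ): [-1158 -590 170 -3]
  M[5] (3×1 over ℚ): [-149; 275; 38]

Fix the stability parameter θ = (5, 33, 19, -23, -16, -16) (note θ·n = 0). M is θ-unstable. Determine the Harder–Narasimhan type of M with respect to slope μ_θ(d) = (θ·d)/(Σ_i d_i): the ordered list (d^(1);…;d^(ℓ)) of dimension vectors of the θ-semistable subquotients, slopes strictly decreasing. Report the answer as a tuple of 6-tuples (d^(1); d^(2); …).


Interval decomposition of M: I[1,1], I[2,2]^3, I[2,4], I[4,4]^2, I[4,6], I[6,6]^2.
HN type (ℓ=5): μ^(1)=33; μ^(2)=29/3; μ^(3)=5; μ^(4)=-16; μ^(5)=-23

((0, 3, 0, 0, 0, 0); (0, 1, 1, 1, 0, 0); (1, 0, 0, 0, 0, 0); (0, 0, 0, 0, 1, 3); (0, 0, 0, 3, 0, 0))


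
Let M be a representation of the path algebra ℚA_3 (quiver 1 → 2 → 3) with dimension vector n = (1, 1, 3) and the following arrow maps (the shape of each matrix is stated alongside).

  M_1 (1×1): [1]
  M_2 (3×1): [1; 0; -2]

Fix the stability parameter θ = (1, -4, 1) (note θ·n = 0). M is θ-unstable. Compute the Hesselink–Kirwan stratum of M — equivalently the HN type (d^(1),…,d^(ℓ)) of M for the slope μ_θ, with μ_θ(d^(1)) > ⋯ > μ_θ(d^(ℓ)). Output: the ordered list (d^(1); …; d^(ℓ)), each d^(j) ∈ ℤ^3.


Interval decomposition of M: I[1,3], I[3,3]^2.
HN type (ℓ=2): μ^(1)=1; μ^(2)=-3/2

((0, 0, 3); (1, 1, 0))


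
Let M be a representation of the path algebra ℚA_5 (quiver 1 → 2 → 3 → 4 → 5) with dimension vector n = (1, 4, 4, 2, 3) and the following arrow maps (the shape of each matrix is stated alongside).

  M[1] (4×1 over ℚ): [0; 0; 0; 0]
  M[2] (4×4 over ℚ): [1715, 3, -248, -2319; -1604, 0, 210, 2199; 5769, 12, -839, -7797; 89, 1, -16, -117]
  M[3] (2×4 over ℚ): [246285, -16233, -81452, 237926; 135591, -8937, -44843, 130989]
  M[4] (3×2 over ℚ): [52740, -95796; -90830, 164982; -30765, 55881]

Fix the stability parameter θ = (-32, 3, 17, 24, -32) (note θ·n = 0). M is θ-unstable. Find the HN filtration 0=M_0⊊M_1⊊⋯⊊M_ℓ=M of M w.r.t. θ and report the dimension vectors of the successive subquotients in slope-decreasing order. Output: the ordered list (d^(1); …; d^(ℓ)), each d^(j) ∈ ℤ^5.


Via rank(M_{q-1}∘⋯∘M_p): M ≅ I[1,1], I[2,2], I[2,3], I[2,4], I[2,5], I[3,3], I[5,5]^2.
μ_θ-semistable layers: μ^(1)=24; μ^(2)=17; μ^(3)=3; μ^(4)=-32

((0, 0, 0, 1, 0); (0, 0, 3, 0, 0); (0, 4, 1, 1, 1); (1, 0, 0, 0, 2))


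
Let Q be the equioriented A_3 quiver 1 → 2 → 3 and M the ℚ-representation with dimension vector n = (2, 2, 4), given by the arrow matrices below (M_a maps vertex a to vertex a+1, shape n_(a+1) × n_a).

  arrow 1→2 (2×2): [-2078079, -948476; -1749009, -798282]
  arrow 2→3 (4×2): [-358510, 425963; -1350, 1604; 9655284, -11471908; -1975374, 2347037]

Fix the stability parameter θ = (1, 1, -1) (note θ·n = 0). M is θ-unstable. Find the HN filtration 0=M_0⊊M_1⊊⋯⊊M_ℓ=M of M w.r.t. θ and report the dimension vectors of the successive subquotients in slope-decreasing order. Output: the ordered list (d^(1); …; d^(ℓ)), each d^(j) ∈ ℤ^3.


Interval decomposition of M: I[1,3]^2, I[3,3]^2.
HN type (ℓ=2): μ^(1)=1/3; μ^(2)=-1

((2, 2, 2); (0, 0, 2))


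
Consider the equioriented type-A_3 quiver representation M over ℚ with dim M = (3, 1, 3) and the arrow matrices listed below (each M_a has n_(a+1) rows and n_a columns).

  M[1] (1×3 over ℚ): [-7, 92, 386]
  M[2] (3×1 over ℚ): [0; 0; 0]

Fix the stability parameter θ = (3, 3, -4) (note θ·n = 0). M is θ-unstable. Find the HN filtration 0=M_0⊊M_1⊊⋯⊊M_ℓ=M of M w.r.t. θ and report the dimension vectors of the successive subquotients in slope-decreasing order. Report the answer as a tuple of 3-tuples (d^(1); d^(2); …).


Interval decomposition of M: I[1,1]^2, I[1,2], I[3,3]^3.
HN type (ℓ=2): μ^(1)=3; μ^(2)=-4

((3, 1, 0); (0, 0, 3))


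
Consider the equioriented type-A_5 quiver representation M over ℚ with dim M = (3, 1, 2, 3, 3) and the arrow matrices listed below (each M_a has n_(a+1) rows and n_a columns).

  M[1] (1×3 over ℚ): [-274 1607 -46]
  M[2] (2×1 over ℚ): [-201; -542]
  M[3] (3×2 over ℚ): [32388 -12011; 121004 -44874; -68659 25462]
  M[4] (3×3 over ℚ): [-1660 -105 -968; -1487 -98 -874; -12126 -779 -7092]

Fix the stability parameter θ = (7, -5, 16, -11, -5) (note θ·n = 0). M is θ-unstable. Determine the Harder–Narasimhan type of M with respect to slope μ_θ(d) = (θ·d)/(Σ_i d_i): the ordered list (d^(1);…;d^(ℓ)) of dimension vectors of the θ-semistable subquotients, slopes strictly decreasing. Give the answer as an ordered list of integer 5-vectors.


Interval decomposition of M: I[1,1]^2, I[1,4], I[3,5], I[4,5], I[5,5].
HN type (ℓ=6): μ^(1)=7; μ^(2)=5/2; μ^(3)=1; μ^(4)=0; μ^(5)=-5; μ^(6)=-11

((2, 0, 0, 0, 0); (0, 0, 1, 1, 0); (1, 1, 0, 0, 0); (0, 0, 1, 1, 1); (0, 0, 0, 0, 2); (0, 0, 0, 1, 0))


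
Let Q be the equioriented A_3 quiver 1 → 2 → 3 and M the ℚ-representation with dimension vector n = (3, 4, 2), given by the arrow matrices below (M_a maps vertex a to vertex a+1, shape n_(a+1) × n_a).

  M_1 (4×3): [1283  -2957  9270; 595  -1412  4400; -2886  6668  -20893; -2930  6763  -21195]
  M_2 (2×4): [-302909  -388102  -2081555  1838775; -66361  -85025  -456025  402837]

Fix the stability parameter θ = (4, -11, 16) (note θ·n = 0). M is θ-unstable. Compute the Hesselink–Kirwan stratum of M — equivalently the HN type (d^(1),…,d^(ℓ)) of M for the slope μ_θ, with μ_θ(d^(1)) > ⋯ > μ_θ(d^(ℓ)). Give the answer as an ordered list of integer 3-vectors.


Via rank(M_{q-1}∘⋯∘M_p): M ≅ I[1,2]^2, I[1,3], I[2,3].
μ_θ-semistable layers: μ^(1)=16; μ^(2)=-7/2; μ^(3)=-11

((0, 0, 2); (3, 3, 0); (0, 1, 0))


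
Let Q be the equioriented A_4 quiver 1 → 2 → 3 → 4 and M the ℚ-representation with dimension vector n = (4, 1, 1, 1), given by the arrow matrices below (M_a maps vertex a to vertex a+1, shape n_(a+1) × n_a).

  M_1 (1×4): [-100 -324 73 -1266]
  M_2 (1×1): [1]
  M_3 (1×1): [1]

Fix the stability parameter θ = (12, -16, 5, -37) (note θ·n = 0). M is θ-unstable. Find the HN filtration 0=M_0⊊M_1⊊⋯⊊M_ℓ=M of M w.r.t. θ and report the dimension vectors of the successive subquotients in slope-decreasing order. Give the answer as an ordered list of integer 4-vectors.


Barcode: M ≅ I[1,1]^3, I[1,4]. HN layers by μ_θ (2 steps, strictly decreasing):
  μ^(1)=12; μ^(2)=-9

((3, 0, 0, 0); (1, 1, 1, 1))


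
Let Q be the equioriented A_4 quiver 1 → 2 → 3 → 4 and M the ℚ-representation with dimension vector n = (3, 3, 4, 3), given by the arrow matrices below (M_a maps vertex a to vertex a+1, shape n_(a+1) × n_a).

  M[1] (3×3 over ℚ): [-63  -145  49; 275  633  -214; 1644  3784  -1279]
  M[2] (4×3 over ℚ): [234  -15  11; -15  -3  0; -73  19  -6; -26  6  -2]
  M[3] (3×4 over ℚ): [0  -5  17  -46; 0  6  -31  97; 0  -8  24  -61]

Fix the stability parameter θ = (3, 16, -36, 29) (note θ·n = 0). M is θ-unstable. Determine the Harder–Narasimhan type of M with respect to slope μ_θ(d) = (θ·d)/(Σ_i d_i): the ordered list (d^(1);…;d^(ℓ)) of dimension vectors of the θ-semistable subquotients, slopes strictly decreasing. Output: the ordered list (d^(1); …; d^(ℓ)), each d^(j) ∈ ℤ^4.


Interval decomposition of M: I[1,1], I[1,3], I[1,4], I[2,4], I[3,4].
HN type (ℓ=5): μ^(1)=29; μ^(2)=3; μ^(3)=-17/3; μ^(4)=-10; μ^(5)=-36

((0, 0, 0, 3); (1, 0, 0, 0); (2, 2, 2, 0); (0, 1, 1, 0); (0, 0, 1, 0))


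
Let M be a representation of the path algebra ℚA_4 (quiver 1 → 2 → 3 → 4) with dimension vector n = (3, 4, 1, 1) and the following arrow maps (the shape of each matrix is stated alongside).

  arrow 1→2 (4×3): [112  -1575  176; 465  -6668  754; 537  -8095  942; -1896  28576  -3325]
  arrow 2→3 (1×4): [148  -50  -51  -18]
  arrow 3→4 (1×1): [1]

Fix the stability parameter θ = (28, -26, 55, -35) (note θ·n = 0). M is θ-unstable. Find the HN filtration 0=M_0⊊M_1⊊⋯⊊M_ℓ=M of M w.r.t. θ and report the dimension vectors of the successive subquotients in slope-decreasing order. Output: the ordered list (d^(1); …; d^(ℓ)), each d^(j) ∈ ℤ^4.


Via rank(M_{q-1}∘⋯∘M_p): M ≅ I[1,2]^2, I[1,4], I[2,2].
μ_θ-semistable layers: μ^(1)=10; μ^(2)=1; μ^(3)=-26

((0, 0, 1, 1); (3, 3, 0, 0); (0, 1, 0, 0))


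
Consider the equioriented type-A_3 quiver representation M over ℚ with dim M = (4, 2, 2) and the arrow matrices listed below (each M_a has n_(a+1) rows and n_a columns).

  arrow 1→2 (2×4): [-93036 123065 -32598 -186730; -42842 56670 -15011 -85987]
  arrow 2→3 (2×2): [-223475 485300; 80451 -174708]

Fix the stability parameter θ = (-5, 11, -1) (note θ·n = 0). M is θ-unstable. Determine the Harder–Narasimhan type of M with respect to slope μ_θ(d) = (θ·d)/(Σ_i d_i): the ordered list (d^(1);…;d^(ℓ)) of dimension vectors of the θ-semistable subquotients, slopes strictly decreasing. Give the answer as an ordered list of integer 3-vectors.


Via rank(M_{q-1}∘⋯∘M_p): M ≅ I[1,1]^2, I[1,2], I[1,3], I[3,3].
μ_θ-semistable layers: μ^(1)=11; μ^(2)=5; μ^(3)=-1; μ^(4)=-5

((0, 1, 0); (0, 1, 1); (0, 0, 1); (4, 0, 0))


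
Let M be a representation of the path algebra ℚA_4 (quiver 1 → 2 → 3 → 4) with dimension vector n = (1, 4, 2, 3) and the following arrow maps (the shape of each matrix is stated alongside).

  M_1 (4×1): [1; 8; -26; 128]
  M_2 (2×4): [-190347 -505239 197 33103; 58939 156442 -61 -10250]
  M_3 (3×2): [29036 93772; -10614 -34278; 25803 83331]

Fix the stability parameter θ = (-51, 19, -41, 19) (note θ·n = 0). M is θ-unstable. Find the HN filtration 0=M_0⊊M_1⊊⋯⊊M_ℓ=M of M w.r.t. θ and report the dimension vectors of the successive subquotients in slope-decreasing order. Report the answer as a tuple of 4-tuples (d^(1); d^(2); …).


Via rank(M_{q-1}∘⋯∘M_p): M ≅ I[1,3], I[2,2]^2, I[2,4], I[4,4]^2.
μ_θ-semistable layers: μ^(1)=19; μ^(2)=-11; μ^(3)=-51

((0, 2, 0, 3); (0, 2, 2, 0); (1, 0, 0, 0))


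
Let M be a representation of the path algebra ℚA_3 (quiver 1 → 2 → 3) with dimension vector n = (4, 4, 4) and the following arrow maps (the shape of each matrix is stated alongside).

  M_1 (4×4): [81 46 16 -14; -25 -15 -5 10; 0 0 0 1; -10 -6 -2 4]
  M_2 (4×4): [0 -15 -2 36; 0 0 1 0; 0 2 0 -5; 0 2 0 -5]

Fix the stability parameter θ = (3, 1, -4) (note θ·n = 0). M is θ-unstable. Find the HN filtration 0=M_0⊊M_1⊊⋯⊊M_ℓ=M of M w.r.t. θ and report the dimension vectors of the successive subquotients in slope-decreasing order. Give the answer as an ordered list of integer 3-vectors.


Interval decomposition of M: I[1,1], I[1,2], I[1,3]^2, I[2,3], I[3,3].
HN type (ℓ=5): μ^(1)=3; μ^(2)=2; μ^(3)=0; μ^(4)=-3/2; μ^(5)=-4

((1, 0, 0); (1, 1, 0); (2, 2, 2); (0, 1, 1); (0, 0, 1))


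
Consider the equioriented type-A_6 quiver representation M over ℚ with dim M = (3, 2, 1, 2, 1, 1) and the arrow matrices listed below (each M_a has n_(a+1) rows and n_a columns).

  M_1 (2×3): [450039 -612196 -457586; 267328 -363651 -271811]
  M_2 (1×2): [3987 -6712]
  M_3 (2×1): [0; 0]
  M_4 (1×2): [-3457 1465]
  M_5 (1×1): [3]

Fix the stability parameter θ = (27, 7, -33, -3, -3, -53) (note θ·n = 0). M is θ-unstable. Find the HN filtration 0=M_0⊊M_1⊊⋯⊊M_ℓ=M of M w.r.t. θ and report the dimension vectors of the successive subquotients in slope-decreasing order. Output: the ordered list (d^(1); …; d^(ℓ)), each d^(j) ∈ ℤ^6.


Barcode: M ≅ I[1,1], I[1,2], I[1,3], I[4,4], I[4,6]. HN layers by μ_θ (5 steps, strictly decreasing):
  μ^(1)=27; μ^(2)=17; μ^(3)=1/3; μ^(4)=-3; μ^(5)=-59/3

((1, 0, 0, 0, 0, 0); (1, 1, 0, 0, 0, 0); (1, 1, 1, 0, 0, 0); (0, 0, 0, 1, 0, 0); (0, 0, 0, 1, 1, 1))


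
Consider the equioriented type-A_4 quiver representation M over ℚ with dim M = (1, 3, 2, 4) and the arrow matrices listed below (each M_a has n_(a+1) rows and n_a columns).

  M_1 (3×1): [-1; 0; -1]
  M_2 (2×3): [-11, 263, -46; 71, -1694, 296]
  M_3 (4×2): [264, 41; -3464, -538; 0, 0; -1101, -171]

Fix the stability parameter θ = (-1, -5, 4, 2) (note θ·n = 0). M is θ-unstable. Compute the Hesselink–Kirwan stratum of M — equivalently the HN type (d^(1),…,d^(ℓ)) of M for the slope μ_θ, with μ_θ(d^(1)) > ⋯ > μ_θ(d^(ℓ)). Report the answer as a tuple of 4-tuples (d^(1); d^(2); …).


Barcode: M ≅ I[1,4], I[2,2], I[2,4], I[4,4]^2. HN layers by μ_θ (4 steps, strictly decreasing):
  μ^(1)=3; μ^(2)=2; μ^(3)=-3; μ^(4)=-5

((0, 0, 2, 2); (0, 0, 0, 2); (1, 1, 0, 0); (0, 2, 0, 0))


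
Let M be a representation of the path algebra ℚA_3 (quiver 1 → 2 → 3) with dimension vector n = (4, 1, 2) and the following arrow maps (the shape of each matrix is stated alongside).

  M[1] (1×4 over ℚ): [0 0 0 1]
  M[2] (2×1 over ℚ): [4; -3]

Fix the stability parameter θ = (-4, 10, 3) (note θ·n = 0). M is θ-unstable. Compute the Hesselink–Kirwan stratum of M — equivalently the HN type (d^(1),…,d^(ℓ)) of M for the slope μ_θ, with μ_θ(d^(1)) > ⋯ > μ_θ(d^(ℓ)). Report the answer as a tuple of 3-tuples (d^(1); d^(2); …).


Interval decomposition of M: I[1,1]^3, I[1,3], I[3,3].
HN type (ℓ=3): μ^(1)=13/2; μ^(2)=3; μ^(3)=-4

((0, 1, 1); (0, 0, 1); (4, 0, 0))


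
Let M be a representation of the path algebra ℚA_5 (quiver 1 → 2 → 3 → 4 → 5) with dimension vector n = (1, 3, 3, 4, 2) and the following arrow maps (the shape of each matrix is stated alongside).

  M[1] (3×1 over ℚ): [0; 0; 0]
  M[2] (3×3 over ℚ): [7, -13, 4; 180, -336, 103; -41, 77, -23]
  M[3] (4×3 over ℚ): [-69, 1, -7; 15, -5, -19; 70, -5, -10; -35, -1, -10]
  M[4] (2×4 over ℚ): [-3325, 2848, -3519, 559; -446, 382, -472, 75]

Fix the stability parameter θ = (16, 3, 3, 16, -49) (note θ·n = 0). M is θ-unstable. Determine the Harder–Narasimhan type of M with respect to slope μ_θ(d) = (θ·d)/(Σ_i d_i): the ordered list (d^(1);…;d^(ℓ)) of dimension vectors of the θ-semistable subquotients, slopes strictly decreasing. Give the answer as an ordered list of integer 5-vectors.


Barcode: M ≅ I[1,1], I[2,4], I[2,5]^2, I[4,4]. HN layers by μ_θ (3 steps, strictly decreasing):
  μ^(1)=16; μ^(2)=3; μ^(3)=-27/4

((1, 0, 0, 2, 0); (0, 1, 1, 0, 0); (0, 2, 2, 2, 2))


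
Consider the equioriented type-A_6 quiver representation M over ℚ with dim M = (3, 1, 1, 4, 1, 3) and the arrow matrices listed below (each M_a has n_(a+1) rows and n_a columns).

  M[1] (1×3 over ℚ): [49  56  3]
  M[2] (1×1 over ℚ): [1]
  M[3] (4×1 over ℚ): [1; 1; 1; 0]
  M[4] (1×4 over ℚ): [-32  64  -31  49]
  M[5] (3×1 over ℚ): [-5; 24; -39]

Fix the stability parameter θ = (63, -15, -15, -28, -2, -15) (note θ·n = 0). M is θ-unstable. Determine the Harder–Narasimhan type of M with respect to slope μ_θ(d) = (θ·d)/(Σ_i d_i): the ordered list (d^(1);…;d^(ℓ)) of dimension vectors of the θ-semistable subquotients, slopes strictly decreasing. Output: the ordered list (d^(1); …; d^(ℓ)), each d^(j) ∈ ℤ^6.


Interval decomposition of M: I[1,1]^2, I[1,6], I[4,4]^3, I[6,6]^2.
HN type (ℓ=4): μ^(1)=63; μ^(2)=-2; μ^(3)=-15; μ^(4)=-28

((2, 0, 0, 0, 0, 0); (1, 1, 1, 1, 1, 1); (0, 0, 0, 0, 0, 2); (0, 0, 0, 3, 0, 0))
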